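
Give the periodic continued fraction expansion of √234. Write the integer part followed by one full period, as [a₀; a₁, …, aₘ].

a₀ = ⌊√234⌋ = 15.
With m₀=0, d₀=1 and mₖ₊₁ = dₖaₖ − mₖ, dₖ₊₁ = (n − mₖ₊₁²)/dₖ, aₖ₊₁ = ⌊(a₀+mₖ₊₁)/dₖ₊₁⌋:
  k=1: m=15, d=9, a=3
  k=2: m=12, d=10, a=2
  k=3: m=8, d=17, a=1
  k=4: m=9, d=9, a=2
  k=5: m=9, d=17, a=1
  k=6: m=8, d=10, a=2
  k=7: m=12, d=9, a=3
  k=8: m=15, d=1, a=30
d=1 and a=2a₀=30 at k=8, so the next step gives (m, d) = (15, 9) again — its k=1 value — and the period has length 8.

[15; 3, 2, 1, 2, 1, 2, 3, 30]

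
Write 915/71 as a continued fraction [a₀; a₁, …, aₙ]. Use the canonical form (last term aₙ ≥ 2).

[12; 1, 7, 1, 7]

915 = 12*71 + 63
71 = 1*63 + 8
63 = 7*8 + 7
8 = 1*7 + 1
7 = 7*1 + 0  (stop)
So 915/71 = [12; 1, 7, 1, 7].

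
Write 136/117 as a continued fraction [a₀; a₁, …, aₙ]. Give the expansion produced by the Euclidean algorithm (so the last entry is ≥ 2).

[1; 6, 6, 3]

136 = 1*117 + 19
117 = 6*19 + 3
19 = 6*3 + 1
3 = 3*1 + 0  (stop)
So 136/117 = [1; 6, 6, 3].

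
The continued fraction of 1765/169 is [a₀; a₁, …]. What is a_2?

1765 = 10·169 + 75   →  a_0 = 10
169 = 2·75 + 19   →  a_1 = 2
75 = 3·19 + 18   →  a_2 = 3

3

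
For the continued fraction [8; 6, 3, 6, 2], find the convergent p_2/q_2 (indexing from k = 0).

Using pₖ = aₖpₖ₋₁ + pₖ₋₂, qₖ = aₖqₖ₋₁ + qₖ₋₂ (with p₋₁=1, p₋₂=0, q₋₁=0, q₋₂=1):
  k=0: a=8, p=8, q=1
  k=1: a=6, p=49, q=6
  k=2: a=3, p=155, q=19

155/19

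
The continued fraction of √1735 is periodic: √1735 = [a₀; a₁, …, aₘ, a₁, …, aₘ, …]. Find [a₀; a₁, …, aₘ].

a₀ = ⌊√1735⌋ = 41.

[41; 1, 1, 1, 7, 1, 1, 1, 82]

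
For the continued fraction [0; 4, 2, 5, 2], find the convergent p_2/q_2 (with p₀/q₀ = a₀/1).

Using pₖ = aₖpₖ₋₁ + pₖ₋₂, qₖ = aₖqₖ₋₁ + qₖ₋₂ (with p₋₁=1, p₋₂=0, q₋₁=0, q₋₂=1):
  k=0: a=0, p=0, q=1
  k=1: a=4, p=1, q=4
  k=2: a=2, p=2, q=9

2/9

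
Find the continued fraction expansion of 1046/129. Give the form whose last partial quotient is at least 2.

1046 = 8×129 + 14
129 = 9×14 + 3
14 = 4×3 + 2
3 = 1×2 + 1
2 = 2×1 + 0  (stop)
So 1046/129 = [8; 9, 4, 1, 2].

[8; 9, 4, 1, 2]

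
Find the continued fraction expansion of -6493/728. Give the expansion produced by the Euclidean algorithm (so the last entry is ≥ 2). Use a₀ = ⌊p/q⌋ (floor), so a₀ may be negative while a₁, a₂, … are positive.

[-9; 12, 2, 1, 19]

-6493 = -9×728 + 59
728 = 12×59 + 20
59 = 2×20 + 19
20 = 1×19 + 1
19 = 19×1 + 0  (stop)
So -6493/728 = [-9; 12, 2, 1, 19].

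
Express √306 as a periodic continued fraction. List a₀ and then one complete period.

a₀ = ⌊√306⌋ = 17.
With m₀=0, d₀=1 and mₖ₊₁ = dₖaₖ − mₖ, dₖ₊₁ = (n − mₖ₊₁²)/dₖ, aₖ₊₁ = ⌊(a₀+mₖ₊₁)/dₖ₊₁⌋:
  k=1: m=17, d=17, a=2
  k=2: m=17, d=1, a=34
d=1 and a=2a₀=34 at k=2, so the next step gives (m, d) = (17, 17) again — its k=1 value — and the period has length 2.

[17; 2, 34]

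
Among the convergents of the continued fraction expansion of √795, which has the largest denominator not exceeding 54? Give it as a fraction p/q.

√795 = [28; 5, 9, 5, 56, …] (period length 4).
Convergents:
  p_0/q_0 = 28/1
  p_1/q_1 = 141/5
  p_2/q_2 = 1297/46
  p_3/q_3 = 6626/235
q_2 = 46 ≤ 54 < 235 = q_3, so the answer is 1297/46.

1297/46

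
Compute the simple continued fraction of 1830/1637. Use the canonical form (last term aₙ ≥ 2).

1830 = 1*1637 + 193
1637 = 8*193 + 93
193 = 2*93 + 7
93 = 13*7 + 2
7 = 3*2 + 1
2 = 2*1 + 0  (stop)
So 1830/1637 = [1; 8, 2, 13, 3, 2].

[1; 8, 2, 13, 3, 2]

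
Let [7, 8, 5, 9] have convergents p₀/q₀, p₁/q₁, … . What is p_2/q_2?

292/41

Using pₖ = aₖpₖ₋₁ + pₖ₋₂, qₖ = aₖqₖ₋₁ + qₖ₋₂ (with p₋₁=1, p₋₂=0, q₋₁=0, q₋₂=1):
  k=0: a=7, p=7, q=1
  k=1: a=8, p=57, q=8
  k=2: a=5, p=292, q=41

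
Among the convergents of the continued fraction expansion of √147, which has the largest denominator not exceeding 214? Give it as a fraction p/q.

√147 = [12; 8, 24, …] (period length 2).
Convergents:
  p_0/q_0 = 12/1
  p_1/q_1 = 97/8
  p_2/q_2 = 2340/193
  p_3/q_3 = 18817/1552
q_2 = 193 ≤ 214 < 1552 = q_3, so the answer is 2340/193.

2340/193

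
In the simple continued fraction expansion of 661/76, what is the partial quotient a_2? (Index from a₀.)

2

661 = 8·76 + 53   →  a_0 = 8
76 = 1·53 + 23   →  a_1 = 1
53 = 2·23 + 7   →  a_2 = 2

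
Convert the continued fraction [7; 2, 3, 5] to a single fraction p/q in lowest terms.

275/37

Using pₖ = aₖpₖ₋₁ + pₖ₋₂ and qₖ = aₖqₖ₋₁ + qₖ₋₂:
  k=0: a=7, p=7, q=1
  k=1: a=2, p=15, q=2
  k=2: a=3, p=52, q=7
  k=3: a=5, p=275, q=37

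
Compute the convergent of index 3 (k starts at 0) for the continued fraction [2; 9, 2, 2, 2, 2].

Using pₖ = aₖpₖ₋₁ + pₖ₋₂, qₖ = aₖqₖ₋₁ + qₖ₋₂ (with p₋₁=1, p₋₂=0, q₋₁=0, q₋₂=1):
  k=0: a=2, p=2, q=1
  k=1: a=9, p=19, q=9
  k=2: a=2, p=40, q=19
  k=3: a=2, p=99, q=47

99/47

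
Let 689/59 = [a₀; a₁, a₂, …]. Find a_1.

1

689 = 11·59 + 40   →  a_0 = 11
59 = 1·40 + 19   →  a_1 = 1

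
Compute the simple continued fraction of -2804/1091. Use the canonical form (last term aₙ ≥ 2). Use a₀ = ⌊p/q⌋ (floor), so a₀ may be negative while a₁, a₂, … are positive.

[-3; 2, 3, 15, 3, 3]

-2804 = -3·1091 + 469
1091 = 2·469 + 153
469 = 3·153 + 10
153 = 15·10 + 3
10 = 3·3 + 1
3 = 3·1 + 0  (stop)
So -2804/1091 = [-3; 2, 3, 15, 3, 3].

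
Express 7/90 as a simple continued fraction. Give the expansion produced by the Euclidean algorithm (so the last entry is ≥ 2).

[0; 12, 1, 6]

7 = 0×90 + 7
90 = 12×7 + 6
7 = 1×6 + 1
6 = 6×1 + 0  (stop)
So 7/90 = [0; 12, 1, 6].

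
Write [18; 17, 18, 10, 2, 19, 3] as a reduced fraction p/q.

Fold from the inside: start with 3/1.
  19 + 1/3 = 58/3
  2 + 3/58 = 119/58
  10 + 58/119 = 1248/119
  18 + 119/1248 = 22583/1248
  17 + 1248/22583 = 385159/22583
  18 + 22583/385159 = 6955445/385159

6955445/385159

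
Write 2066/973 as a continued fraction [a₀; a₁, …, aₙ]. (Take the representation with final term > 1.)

2066 = 2·973 + 120
973 = 8·120 + 13
120 = 9·13 + 3
13 = 4·3 + 1
3 = 3·1 + 0  (stop)
So 2066/973 = [2; 8, 9, 4, 3].

[2; 8, 9, 4, 3]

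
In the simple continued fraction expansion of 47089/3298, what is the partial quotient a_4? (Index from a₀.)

2

47089 = 14·3298 + 917   →  a_0 = 14
3298 = 3·917 + 547   →  a_1 = 3
917 = 1·547 + 370   →  a_2 = 1
547 = 1·370 + 177   →  a_3 = 1
370 = 2·177 + 16   →  a_4 = 2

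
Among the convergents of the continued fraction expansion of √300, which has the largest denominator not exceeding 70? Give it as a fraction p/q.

√300 = [17; 3, 8, 3, 34, …] (period length 4).
Convergents:
  p_0/q_0 = 17/1
  p_1/q_1 = 52/3
  p_2/q_2 = 433/25
  p_3/q_3 = 1351/78
q_2 = 25 ≤ 70 < 78 = q_3, so the answer is 433/25.

433/25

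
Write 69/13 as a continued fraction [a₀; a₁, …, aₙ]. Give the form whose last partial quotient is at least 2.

[5; 3, 4]

69 = 5×13 + 4
13 = 3×4 + 1
4 = 4×1 + 0  (stop)
So 69/13 = [5; 3, 4].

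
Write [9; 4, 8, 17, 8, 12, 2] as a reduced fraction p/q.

1062469/114955

Fold from the inside: start with 2/1.
  12 + 1/2 = 25/2
  8 + 2/25 = 202/25
  17 + 25/202 = 3459/202
  8 + 202/3459 = 27874/3459
  4 + 3459/27874 = 114955/27874
  9 + 27874/114955 = 1062469/114955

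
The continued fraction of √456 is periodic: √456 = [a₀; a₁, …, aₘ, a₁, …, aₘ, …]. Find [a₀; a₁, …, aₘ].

a₀ = ⌊√456⌋ = 21.
With m₀=0, d₀=1 and mₖ₊₁ = dₖaₖ − mₖ, dₖ₊₁ = (n − mₖ₊₁²)/dₖ, aₖ₊₁ = ⌊(a₀+mₖ₊₁)/dₖ₊₁⌋:
  k=1: m=21, d=15, a=2
  k=2: m=9, d=25, a=1
  k=3: m=16, d=8, a=4
  k=4: m=16, d=25, a=1
  k=5: m=9, d=15, a=2
  k=6: m=21, d=1, a=42
d=1 and a=2a₀=42 at k=6, so the next step gives (m, d) = (21, 15) again — its k=1 value — and the period has length 6.

[21; 2, 1, 4, 1, 2, 42]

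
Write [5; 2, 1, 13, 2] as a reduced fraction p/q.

454/85

Fold from the inside: start with 2/1.
  13 + 1/2 = 27/2
  1 + 2/27 = 29/27
  2 + 27/29 = 85/29
  5 + 29/85 = 454/85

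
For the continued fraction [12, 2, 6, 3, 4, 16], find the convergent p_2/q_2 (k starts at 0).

Using pₖ = aₖpₖ₋₁ + pₖ₋₂, qₖ = aₖqₖ₋₁ + qₖ₋₂ (with p₋₁=1, p₋₂=0, q₋₁=0, q₋₂=1):
  k=0: a=12, p=12, q=1
  k=1: a=2, p=25, q=2
  k=2: a=6, p=162, q=13

162/13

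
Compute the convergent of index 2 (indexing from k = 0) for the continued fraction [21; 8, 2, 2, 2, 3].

Using pₖ = aₖpₖ₋₁ + pₖ₋₂, qₖ = aₖqₖ₋₁ + qₖ₋₂ (with p₋₁=1, p₋₂=0, q₋₁=0, q₋₂=1):
  k=0: a=21, p=21, q=1
  k=1: a=8, p=169, q=8
  k=2: a=2, p=359, q=17

359/17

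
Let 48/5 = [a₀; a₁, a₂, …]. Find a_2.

1

48 = 9·5 + 3   →  a_0 = 9
5 = 1·3 + 2   →  a_1 = 1
3 = 1·2 + 1   →  a_2 = 1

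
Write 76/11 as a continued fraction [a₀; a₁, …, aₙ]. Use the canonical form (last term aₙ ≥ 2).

[6; 1, 10]

76 = 6·11 + 10
11 = 1·10 + 1
10 = 10·1 + 0  (stop)
So 76/11 = [6; 1, 10].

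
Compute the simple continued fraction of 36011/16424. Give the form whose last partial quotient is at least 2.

36011 = 2*16424 + 3163
16424 = 5*3163 + 609
3163 = 5*609 + 118
609 = 5*118 + 19
118 = 6*19 + 4
19 = 4*4 + 3
4 = 1*3 + 1
3 = 3*1 + 0  (stop)
So 36011/16424 = [2; 5, 5, 5, 6, 4, 1, 3].

[2; 5, 5, 5, 6, 4, 1, 3]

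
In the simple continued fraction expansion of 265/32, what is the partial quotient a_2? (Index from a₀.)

1

265 = 8·32 + 9   →  a_0 = 8
32 = 3·9 + 5   →  a_1 = 3
9 = 1·5 + 4   →  a_2 = 1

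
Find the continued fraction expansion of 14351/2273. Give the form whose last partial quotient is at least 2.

[6; 3, 5, 3, 8, 1, 1, 2]

14351 = 6*2273 + 713
2273 = 3*713 + 134
713 = 5*134 + 43
134 = 3*43 + 5
43 = 8*5 + 3
5 = 1*3 + 2
3 = 1*2 + 1
2 = 2*1 + 0  (stop)
So 14351/2273 = [6; 3, 5, 3, 8, 1, 1, 2].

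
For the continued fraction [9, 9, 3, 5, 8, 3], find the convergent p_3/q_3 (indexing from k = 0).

Using pₖ = aₖpₖ₋₁ + pₖ₋₂, qₖ = aₖqₖ₋₁ + qₖ₋₂ (with p₋₁=1, p₋₂=0, q₋₁=0, q₋₂=1):
  k=0: a=9, p=9, q=1
  k=1: a=9, p=82, q=9
  k=2: a=3, p=255, q=28
  k=3: a=5, p=1357, q=149

1357/149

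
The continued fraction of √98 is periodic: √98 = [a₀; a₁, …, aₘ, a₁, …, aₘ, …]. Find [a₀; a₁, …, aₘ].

a₀ = ⌊√98⌋ = 9.
With m₀=0, d₀=1 and mₖ₊₁ = dₖaₖ − mₖ, dₖ₊₁ = (n − mₖ₊₁²)/dₖ, aₖ₊₁ = ⌊(a₀+mₖ₊₁)/dₖ₊₁⌋:
  k=1: m=9, d=17, a=1
  k=2: m=8, d=2, a=8
  k=3: m=8, d=17, a=1
  k=4: m=9, d=1, a=18
d=1 and a=2a₀=18 at k=4, so the next step gives (m, d) = (9, 17) again — its k=1 value — and the period has length 4.

[9; 1, 8, 1, 18]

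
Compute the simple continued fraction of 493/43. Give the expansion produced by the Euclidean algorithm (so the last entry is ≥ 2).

[11; 2, 6, 1, 2]

493 = 11×43 + 20
43 = 2×20 + 3
20 = 6×3 + 2
3 = 1×2 + 1
2 = 2×1 + 0  (stop)
So 493/43 = [11; 2, 6, 1, 2].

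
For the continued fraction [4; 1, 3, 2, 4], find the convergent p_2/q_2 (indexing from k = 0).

19/4

Using pₖ = aₖpₖ₋₁ + pₖ₋₂, qₖ = aₖqₖ₋₁ + qₖ₋₂ (with p₋₁=1, p₋₂=0, q₋₁=0, q₋₂=1):
  k=0: a=4, p=4, q=1
  k=1: a=1, p=5, q=1
  k=2: a=3, p=19, q=4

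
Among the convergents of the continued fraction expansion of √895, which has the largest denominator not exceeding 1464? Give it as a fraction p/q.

21510/719

√895 = [29; 1, 10, 1, 58, …] (period length 4).
Convergents:
  p_0/q_0 = 29/1
  p_1/q_1 = 30/1
  p_2/q_2 = 329/11
  p_3/q_3 = 359/12
  p_4/q_4 = 21151/707
  p_5/q_5 = 21510/719
  p_6/q_6 = 236251/7897
q_5 = 719 ≤ 1464 < 7897 = q_6, so the answer is 21510/719.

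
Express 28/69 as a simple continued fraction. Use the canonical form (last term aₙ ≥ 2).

28 = 0*69 + 28
69 = 2*28 + 13
28 = 2*13 + 2
13 = 6*2 + 1
2 = 2*1 + 0  (stop)
So 28/69 = [0; 2, 2, 6, 2].

[0; 2, 2, 6, 2]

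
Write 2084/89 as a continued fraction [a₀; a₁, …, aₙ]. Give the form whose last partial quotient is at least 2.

2084 = 23*89 + 37
89 = 2*37 + 15
37 = 2*15 + 7
15 = 2*7 + 1
7 = 7*1 + 0  (stop)
So 2084/89 = [23; 2, 2, 2, 7].

[23; 2, 2, 2, 7]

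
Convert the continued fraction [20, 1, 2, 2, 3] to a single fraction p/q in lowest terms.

497/24

Fold from the inside: start with 3/1.
  2 + 1/3 = 7/3
  2 + 3/7 = 17/7
  1 + 7/17 = 24/17
  20 + 17/24 = 497/24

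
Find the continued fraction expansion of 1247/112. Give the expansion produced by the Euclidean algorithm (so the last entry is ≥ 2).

[11; 7, 2, 7]

1247 = 11×112 + 15
112 = 7×15 + 7
15 = 2×7 + 1
7 = 7×1 + 0  (stop)
So 1247/112 = [11; 7, 2, 7].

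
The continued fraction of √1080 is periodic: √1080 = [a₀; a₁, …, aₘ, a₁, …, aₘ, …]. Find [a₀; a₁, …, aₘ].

a₀ = ⌊√1080⌋ = 32.
With m₀=0, d₀=1 and mₖ₊₁ = dₖaₖ − mₖ, dₖ₊₁ = (n − mₖ₊₁²)/dₖ, aₖ₊₁ = ⌊(a₀+mₖ₊₁)/dₖ₊₁⌋:
  k=1: m=32, d=56, a=1
  k=2: m=24, d=9, a=6
  k=3: m=30, d=20, a=3
  k=4: m=30, d=9, a=6
  k=5: m=24, d=56, a=1
  k=6: m=32, d=1, a=64
d=1 and a=2a₀=64 at k=6, so the next step gives (m, d) = (32, 56) again — its k=1 value — and the period has length 6.

[32; 1, 6, 3, 6, 1, 64]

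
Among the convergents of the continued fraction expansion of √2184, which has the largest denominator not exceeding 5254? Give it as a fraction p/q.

√2184 = [46; 1, 2, 1, 2, 1, 92, …] (period length 6).
Convergents:
  p_0/q_0 = 46/1
  p_1/q_1 = 47/1
  p_2/q_2 = 140/3
  p_3/q_3 = 187/4
  p_4/q_4 = 514/11
  p_5/q_5 = 701/15
  p_6/q_6 = 65006/1391
  p_7/q_7 = 65707/1406
  p_8/q_8 = 196420/4203
  p_9/q_9 = 262127/5609
q_8 = 4203 ≤ 5254 < 5609 = q_9, so the answer is 196420/4203.

196420/4203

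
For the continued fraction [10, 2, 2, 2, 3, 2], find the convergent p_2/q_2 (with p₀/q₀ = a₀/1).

Using pₖ = aₖpₖ₋₁ + pₖ₋₂, qₖ = aₖqₖ₋₁ + qₖ₋₂ (with p₋₁=1, p₋₂=0, q₋₁=0, q₋₂=1):
  k=0: a=10, p=10, q=1
  k=1: a=2, p=21, q=2
  k=2: a=2, p=52, q=5

52/5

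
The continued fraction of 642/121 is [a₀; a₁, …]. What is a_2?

642 = 5·121 + 37   →  a_0 = 5
121 = 3·37 + 10   →  a_1 = 3
37 = 3·10 + 7   →  a_2 = 3

3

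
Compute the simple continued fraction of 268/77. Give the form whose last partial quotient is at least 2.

268 = 3·77 + 37
77 = 2·37 + 3
37 = 12·3 + 1
3 = 3·1 + 0  (stop)
So 268/77 = [3; 2, 12, 3].

[3; 2, 12, 3]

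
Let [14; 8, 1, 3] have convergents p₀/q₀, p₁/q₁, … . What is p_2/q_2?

127/9

Using pₖ = aₖpₖ₋₁ + pₖ₋₂, qₖ = aₖqₖ₋₁ + qₖ₋₂ (with p₋₁=1, p₋₂=0, q₋₁=0, q₋₂=1):
  k=0: a=14, p=14, q=1
  k=1: a=8, p=113, q=8
  k=2: a=1, p=127, q=9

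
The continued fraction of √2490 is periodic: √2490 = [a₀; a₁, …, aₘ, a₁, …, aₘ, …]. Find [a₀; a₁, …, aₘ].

[49; 1, 8, 1, 98]

a₀ = ⌊√2490⌋ = 49.
With m₀=0, d₀=1 and mₖ₊₁ = dₖaₖ − mₖ, dₖ₊₁ = (n − mₖ₊₁²)/dₖ, aₖ₊₁ = ⌊(a₀+mₖ₊₁)/dₖ₊₁⌋:
  k=1: m=49, d=89, a=1
  k=2: m=40, d=10, a=8
  k=3: m=40, d=89, a=1
  k=4: m=49, d=1, a=98
d=1 and a=2a₀=98 at k=4, so the next step gives (m, d) = (49, 89) again — its k=1 value — and the period has length 4.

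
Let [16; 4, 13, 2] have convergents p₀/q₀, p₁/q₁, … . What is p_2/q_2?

Using pₖ = aₖpₖ₋₁ + pₖ₋₂, qₖ = aₖqₖ₋₁ + qₖ₋₂ (with p₋₁=1, p₋₂=0, q₋₁=0, q₋₂=1):
  k=0: a=16, p=16, q=1
  k=1: a=4, p=65, q=4
  k=2: a=13, p=861, q=53

861/53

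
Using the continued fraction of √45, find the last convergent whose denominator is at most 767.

√45 = [6; 1, 2, 2, 2, 1, 12, …] (period length 6).
Convergents:
  p_0/q_0 = 6/1
  p_1/q_1 = 7/1
  p_2/q_2 = 20/3
  p_3/q_3 = 47/7
  p_4/q_4 = 114/17
  p_5/q_5 = 161/24
  p_6/q_6 = 2046/305
  p_7/q_7 = 2207/329
  p_8/q_8 = 6460/963
q_7 = 329 ≤ 767 < 963 = q_8, so the answer is 2207/329.

2207/329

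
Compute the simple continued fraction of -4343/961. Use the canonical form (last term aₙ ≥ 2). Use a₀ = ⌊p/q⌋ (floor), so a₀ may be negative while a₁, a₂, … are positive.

-4343 = -5*961 + 462
961 = 2*462 + 37
462 = 12*37 + 18
37 = 2*18 + 1
18 = 18*1 + 0  (stop)
So -4343/961 = [-5; 2, 12, 2, 18].

[-5; 2, 12, 2, 18]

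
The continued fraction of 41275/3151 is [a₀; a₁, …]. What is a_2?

41275 = 13·3151 + 312   →  a_0 = 13
3151 = 10·312 + 31   →  a_1 = 10
312 = 10·31 + 2   →  a_2 = 10

10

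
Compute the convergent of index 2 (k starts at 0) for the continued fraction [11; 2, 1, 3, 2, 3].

34/3

Using pₖ = aₖpₖ₋₁ + pₖ₋₂, qₖ = aₖqₖ₋₁ + qₖ₋₂ (with p₋₁=1, p₋₂=0, q₋₁=0, q₋₂=1):
  k=0: a=11, p=11, q=1
  k=1: a=2, p=23, q=2
  k=2: a=1, p=34, q=3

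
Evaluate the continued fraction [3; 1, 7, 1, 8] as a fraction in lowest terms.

311/80

Fold from the inside: start with 8/1.
  1 + 1/8 = 9/8
  7 + 8/9 = 71/9
  1 + 9/71 = 80/71
  3 + 71/80 = 311/80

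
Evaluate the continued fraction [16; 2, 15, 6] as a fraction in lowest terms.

3099/188

Using pₖ = aₖpₖ₋₁ + pₖ₋₂ and qₖ = aₖqₖ₋₁ + qₖ₋₂:
  k=0: a=16, p=16, q=1
  k=1: a=2, p=33, q=2
  k=2: a=15, p=511, q=31
  k=3: a=6, p=3099, q=188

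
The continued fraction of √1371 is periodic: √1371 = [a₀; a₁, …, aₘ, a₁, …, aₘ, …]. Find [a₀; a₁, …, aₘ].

[37; 37, 74]

a₀ = ⌊√1371⌋ = 37.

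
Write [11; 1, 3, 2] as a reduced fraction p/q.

Using pₖ = aₖpₖ₋₁ + pₖ₋₂ and qₖ = aₖqₖ₋₁ + qₖ₋₂:
  k=0: a=11, p=11, q=1
  k=1: a=1, p=12, q=1
  k=2: a=3, p=47, q=4
  k=3: a=2, p=106, q=9

106/9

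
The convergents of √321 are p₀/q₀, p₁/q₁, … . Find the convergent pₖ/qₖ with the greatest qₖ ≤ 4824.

84727/4729

√321 = [17; 1, 10, 1, 34, …] (period length 4).
Convergents:
  p_0/q_0 = 17/1
  p_1/q_1 = 18/1
  p_2/q_2 = 197/11
  p_3/q_3 = 215/12
  p_4/q_4 = 7507/419
  p_5/q_5 = 7722/431
  p_6/q_6 = 84727/4729
  p_7/q_7 = 92449/5160
q_6 = 4729 ≤ 4824 < 5160 = q_7, so the answer is 84727/4729.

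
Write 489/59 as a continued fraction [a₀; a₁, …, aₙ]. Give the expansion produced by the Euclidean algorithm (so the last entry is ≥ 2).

489 = 8*59 + 17
59 = 3*17 + 8
17 = 2*8 + 1
8 = 8*1 + 0  (stop)
So 489/59 = [8; 3, 2, 8].

[8; 3, 2, 8]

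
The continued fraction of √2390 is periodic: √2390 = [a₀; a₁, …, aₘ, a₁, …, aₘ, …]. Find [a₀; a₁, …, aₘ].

[48; 1, 7, 1, 8, 1, 7, 1, 96]

a₀ = ⌊√2390⌋ = 48.
With m₀=0, d₀=1 and mₖ₊₁ = dₖaₖ − mₖ, dₖ₊₁ = (n − mₖ₊₁²)/dₖ, aₖ₊₁ = ⌊(a₀+mₖ₊₁)/dₖ₊₁⌋:
  k=1: m=48, d=86, a=1
  k=2: m=38, d=11, a=7
  k=3: m=39, d=79, a=1
  k=4: m=40, d=10, a=8
  k=5: m=40, d=79, a=1
  k=6: m=39, d=11, a=7
  k=7: m=38, d=86, a=1
  k=8: m=48, d=1, a=96
d=1 and a=2a₀=96 at k=8, so the next step gives (m, d) = (48, 86) again — its k=1 value — and the period has length 8.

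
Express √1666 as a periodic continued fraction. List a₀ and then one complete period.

[40; 1, 4, 2, 4, 1, 80]

a₀ = ⌊√1666⌋ = 40.
With m₀=0, d₀=1 and mₖ₊₁ = dₖaₖ − mₖ, dₖ₊₁ = (n − mₖ₊₁²)/dₖ, aₖ₊₁ = ⌊(a₀+mₖ₊₁)/dₖ₊₁⌋:
  k=1: m=40, d=66, a=1
  k=2: m=26, d=15, a=4
  k=3: m=34, d=34, a=2
  k=4: m=34, d=15, a=4
  k=5: m=26, d=66, a=1
  k=6: m=40, d=1, a=80
d=1 and a=2a₀=80 at k=6, so the next step gives (m, d) = (40, 66) again — its k=1 value — and the period has length 6.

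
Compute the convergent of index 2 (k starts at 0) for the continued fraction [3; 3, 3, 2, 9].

Using pₖ = aₖpₖ₋₁ + pₖ₋₂, qₖ = aₖqₖ₋₁ + qₖ₋₂ (with p₋₁=1, p₋₂=0, q₋₁=0, q₋₂=1):
  k=0: a=3, p=3, q=1
  k=1: a=3, p=10, q=3
  k=2: a=3, p=33, q=10

33/10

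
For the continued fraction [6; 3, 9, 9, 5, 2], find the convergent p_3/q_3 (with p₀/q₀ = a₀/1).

Using pₖ = aₖpₖ₋₁ + pₖ₋₂, qₖ = aₖqₖ₋₁ + qₖ₋₂ (with p₋₁=1, p₋₂=0, q₋₁=0, q₋₂=1):
  k=0: a=6, p=6, q=1
  k=1: a=3, p=19, q=3
  k=2: a=9, p=177, q=28
  k=3: a=9, p=1612, q=255

1612/255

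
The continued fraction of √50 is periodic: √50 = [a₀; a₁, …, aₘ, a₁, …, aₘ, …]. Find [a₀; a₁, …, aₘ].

[7; 14]

a₀ = ⌊√50⌋ = 7.
With m₀=0, d₀=1 and mₖ₊₁ = dₖaₖ − mₖ, dₖ₊₁ = (n − mₖ₊₁²)/dₖ, aₖ₊₁ = ⌊(a₀+mₖ₊₁)/dₖ₊₁⌋:
  k=1: m=7, d=1, a=14
d=1 and a=2a₀=14 at k=1, so the next step gives (m, d) = (7, 1) again — its k=1 value — and the period has length 1.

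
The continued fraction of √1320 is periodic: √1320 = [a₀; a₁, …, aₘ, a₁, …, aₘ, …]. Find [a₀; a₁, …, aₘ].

[36; 3, 72]

a₀ = ⌊√1320⌋ = 36.
With m₀=0, d₀=1 and mₖ₊₁ = dₖaₖ − mₖ, dₖ₊₁ = (n − mₖ₊₁²)/dₖ, aₖ₊₁ = ⌊(a₀+mₖ₊₁)/dₖ₊₁⌋:
  k=1: m=36, d=24, a=3
  k=2: m=36, d=1, a=72
d=1 and a=2a₀=72 at k=2, so the next step gives (m, d) = (36, 24) again — its k=1 value — and the period has length 2.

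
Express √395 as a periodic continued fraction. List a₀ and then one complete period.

[19; 1, 6, 1, 38]

a₀ = ⌊√395⌋ = 19.
With m₀=0, d₀=1 and mₖ₊₁ = dₖaₖ − mₖ, dₖ₊₁ = (n − mₖ₊₁²)/dₖ, aₖ₊₁ = ⌊(a₀+mₖ₊₁)/dₖ₊₁⌋:
  k=1: m=19, d=34, a=1
  k=2: m=15, d=5, a=6
  k=3: m=15, d=34, a=1
  k=4: m=19, d=1, a=38
d=1 and a=2a₀=38 at k=4, so the next step gives (m, d) = (19, 34) again — its k=1 value — and the period has length 4.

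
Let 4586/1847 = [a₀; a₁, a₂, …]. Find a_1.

4586 = 2·1847 + 892   →  a_0 = 2
1847 = 2·892 + 63   →  a_1 = 2

2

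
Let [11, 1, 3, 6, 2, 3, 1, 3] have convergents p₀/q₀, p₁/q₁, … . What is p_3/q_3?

Using pₖ = aₖpₖ₋₁ + pₖ₋₂, qₖ = aₖqₖ₋₁ + qₖ₋₂ (with p₋₁=1, p₋₂=0, q₋₁=0, q₋₂=1):
  k=0: a=11, p=11, q=1
  k=1: a=1, p=12, q=1
  k=2: a=3, p=47, q=4
  k=3: a=6, p=294, q=25

294/25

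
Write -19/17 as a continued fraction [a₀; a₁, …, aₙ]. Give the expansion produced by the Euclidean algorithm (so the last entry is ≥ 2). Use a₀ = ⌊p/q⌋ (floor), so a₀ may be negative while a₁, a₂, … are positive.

[-2; 1, 7, 2]

-19 = -2×17 + 15
17 = 1×15 + 2
15 = 7×2 + 1
2 = 2×1 + 0  (stop)
So -19/17 = [-2; 1, 7, 2].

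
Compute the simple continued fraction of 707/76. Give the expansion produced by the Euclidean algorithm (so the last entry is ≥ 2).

707 = 9×76 + 23
76 = 3×23 + 7
23 = 3×7 + 2
7 = 3×2 + 1
2 = 2×1 + 0  (stop)
So 707/76 = [9; 3, 3, 3, 2].

[9; 3, 3, 3, 2]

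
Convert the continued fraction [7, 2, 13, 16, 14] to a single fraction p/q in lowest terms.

Using pₖ = aₖpₖ₋₁ + pₖ₋₂ and qₖ = aₖqₖ₋₁ + qₖ₋₂:
  k=0: a=7, p=7, q=1
  k=1: a=2, p=15, q=2
  k=2: a=13, p=202, q=27
  k=3: a=16, p=3247, q=434
  k=4: a=14, p=45660, q=6103

45660/6103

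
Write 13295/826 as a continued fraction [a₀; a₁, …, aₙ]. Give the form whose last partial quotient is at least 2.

[16; 10, 2, 5, 7]

13295 = 16·826 + 79
826 = 10·79 + 36
79 = 2·36 + 7
36 = 5·7 + 1
7 = 7·1 + 0  (stop)
So 13295/826 = [16; 10, 2, 5, 7].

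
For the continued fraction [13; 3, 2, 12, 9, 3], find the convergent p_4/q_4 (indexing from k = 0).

10497/790

Using pₖ = aₖpₖ₋₁ + pₖ₋₂, qₖ = aₖqₖ₋₁ + qₖ₋₂ (with p₋₁=1, p₋₂=0, q₋₁=0, q₋₂=1):
  k=0: a=13, p=13, q=1
  k=1: a=3, p=40, q=3
  k=2: a=2, p=93, q=7
  k=3: a=12, p=1156, q=87
  k=4: a=9, p=10497, q=790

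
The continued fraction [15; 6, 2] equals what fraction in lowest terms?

Fold from the inside: start with 2/1.
  6 + 1/2 = 13/2
  15 + 2/13 = 197/13

197/13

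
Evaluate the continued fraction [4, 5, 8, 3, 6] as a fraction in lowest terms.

Using pₖ = aₖpₖ₋₁ + pₖ₋₂ and qₖ = aₖqₖ₋₁ + qₖ₋₂:
  k=0: a=4, p=4, q=1
  k=1: a=5, p=21, q=5
  k=2: a=8, p=172, q=41
  k=3: a=3, p=537, q=128
  k=4: a=6, p=3394, q=809

3394/809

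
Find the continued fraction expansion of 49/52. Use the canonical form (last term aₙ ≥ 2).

49 = 0×52 + 49
52 = 1×49 + 3
49 = 16×3 + 1
3 = 3×1 + 0  (stop)
So 49/52 = [0; 1, 16, 3].

[0; 1, 16, 3]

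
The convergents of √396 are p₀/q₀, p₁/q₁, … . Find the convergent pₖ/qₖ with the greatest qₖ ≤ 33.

√396 = [19; 1, 8, 1, 38, …] (period length 4).
Convergents:
  p_0/q_0 = 19/1
  p_1/q_1 = 20/1
  p_2/q_2 = 179/9
  p_3/q_3 = 199/10
  p_4/q_4 = 7741/389
q_3 = 10 ≤ 33 < 389 = q_4, so the answer is 199/10.

199/10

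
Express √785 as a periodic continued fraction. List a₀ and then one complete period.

a₀ = ⌊√785⌋ = 28.
With m₀=0, d₀=1 and mₖ₊₁ = dₖaₖ − mₖ, dₖ₊₁ = (n − mₖ₊₁²)/dₖ, aₖ₊₁ = ⌊(a₀+mₖ₊₁)/dₖ₊₁⌋:
  k=1: m=28, d=1, a=56
d=1 and a=2a₀=56 at k=1, so the next step gives (m, d) = (28, 1) again — its k=1 value — and the period has length 1.

[28; 56]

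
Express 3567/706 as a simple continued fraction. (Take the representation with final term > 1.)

[5; 19, 12, 3]

3567 = 5·706 + 37
706 = 19·37 + 3
37 = 12·3 + 1
3 = 3·1 + 0  (stop)
So 3567/706 = [5; 19, 12, 3].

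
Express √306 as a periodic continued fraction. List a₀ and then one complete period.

a₀ = ⌊√306⌋ = 17.
With m₀=0, d₀=1 and mₖ₊₁ = dₖaₖ − mₖ, dₖ₊₁ = (n − mₖ₊₁²)/dₖ, aₖ₊₁ = ⌊(a₀+mₖ₊₁)/dₖ₊₁⌋:
  k=1: m=17, d=17, a=2
  k=2: m=17, d=1, a=34
d=1 and a=2a₀=34 at k=2, so the next step gives (m, d) = (17, 17) again — its k=1 value — and the period has length 2.

[17; 2, 34]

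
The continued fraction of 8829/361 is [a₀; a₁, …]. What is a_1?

2

8829 = 24·361 + 165   →  a_0 = 24
361 = 2·165 + 31   →  a_1 = 2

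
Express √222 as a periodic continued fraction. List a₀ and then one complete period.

a₀ = ⌊√222⌋ = 14.
With m₀=0, d₀=1 and mₖ₊₁ = dₖaₖ − mₖ, dₖ₊₁ = (n − mₖ₊₁²)/dₖ, aₖ₊₁ = ⌊(a₀+mₖ₊₁)/dₖ₊₁⌋:
  k=1: m=14, d=26, a=1
  k=2: m=12, d=3, a=8
  k=3: m=12, d=26, a=1
  k=4: m=14, d=1, a=28
d=1 and a=2a₀=28 at k=4, so the next step gives (m, d) = (14, 26) again — its k=1 value — and the period has length 4.

[14; 1, 8, 1, 28]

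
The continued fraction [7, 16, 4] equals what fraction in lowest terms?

459/65

Fold from the inside: start with 4/1.
  16 + 1/4 = 65/4
  7 + 4/65 = 459/65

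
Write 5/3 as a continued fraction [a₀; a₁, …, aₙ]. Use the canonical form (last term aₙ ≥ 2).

5 = 1×3 + 2
3 = 1×2 + 1
2 = 2×1 + 0  (stop)
So 5/3 = [1; 1, 2].

[1; 1, 2]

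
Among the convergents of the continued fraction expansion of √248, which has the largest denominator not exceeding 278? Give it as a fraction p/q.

2000/127

√248 = [15; 1, 2, 1, 30, …] (period length 4).
Convergents:
  p_0/q_0 = 15/1
  p_1/q_1 = 16/1
  p_2/q_2 = 47/3
  p_3/q_3 = 63/4
  p_4/q_4 = 1937/123
  p_5/q_5 = 2000/127
  p_6/q_6 = 5937/377
q_5 = 127 ≤ 278 < 377 = q_6, so the answer is 2000/127.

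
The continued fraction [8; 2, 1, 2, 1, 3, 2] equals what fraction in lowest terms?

778/93

Using pₖ = aₖpₖ₋₁ + pₖ₋₂ and qₖ = aₖqₖ₋₁ + qₖ₋₂:
  k=0: a=8, p=8, q=1
  k=1: a=2, p=17, q=2
  k=2: a=1, p=25, q=3
  k=3: a=2, p=67, q=8
  k=4: a=1, p=92, q=11
  k=5: a=3, p=343, q=41
  k=6: a=2, p=778, q=93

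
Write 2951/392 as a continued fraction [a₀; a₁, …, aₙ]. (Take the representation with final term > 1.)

2951 = 7*392 + 207
392 = 1*207 + 185
207 = 1*185 + 22
185 = 8*22 + 9
22 = 2*9 + 4
9 = 2*4 + 1
4 = 4*1 + 0  (stop)
So 2951/392 = [7; 1, 1, 8, 2, 2, 4].

[7; 1, 1, 8, 2, 2, 4]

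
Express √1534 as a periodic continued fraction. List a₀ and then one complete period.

a₀ = ⌊√1534⌋ = 39.

[39; 6, 78]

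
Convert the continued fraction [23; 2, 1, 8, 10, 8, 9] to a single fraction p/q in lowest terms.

Using pₖ = aₖpₖ₋₁ + pₖ₋₂ and qₖ = aₖqₖ₋₁ + qₖ₋₂:
  k=0: a=23, p=23, q=1
  k=1: a=2, p=47, q=2
  k=2: a=1, p=70, q=3
  k=3: a=8, p=607, q=26
  k=4: a=10, p=6140, q=263
  k=5: a=8, p=49727, q=2130
  k=6: a=9, p=453683, q=19433

453683/19433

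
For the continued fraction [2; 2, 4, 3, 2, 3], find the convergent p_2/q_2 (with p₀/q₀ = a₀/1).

Using pₖ = aₖpₖ₋₁ + pₖ₋₂, qₖ = aₖqₖ₋₁ + qₖ₋₂ (with p₋₁=1, p₋₂=0, q₋₁=0, q₋₂=1):
  k=0: a=2, p=2, q=1
  k=1: a=2, p=5, q=2
  k=2: a=4, p=22, q=9

22/9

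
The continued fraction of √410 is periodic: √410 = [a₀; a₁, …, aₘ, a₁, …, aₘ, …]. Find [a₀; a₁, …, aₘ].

a₀ = ⌊√410⌋ = 20.
With m₀=0, d₀=1 and mₖ₊₁ = dₖaₖ − mₖ, dₖ₊₁ = (n − mₖ₊₁²)/dₖ, aₖ₊₁ = ⌊(a₀+mₖ₊₁)/dₖ₊₁⌋:
  k=1: m=20, d=10, a=4
  k=2: m=20, d=1, a=40
d=1 and a=2a₀=40 at k=2, so the next step gives (m, d) = (20, 10) again — its k=1 value — and the period has length 2.

[20; 4, 40]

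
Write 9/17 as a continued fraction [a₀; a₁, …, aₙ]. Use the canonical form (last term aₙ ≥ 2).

[0; 1, 1, 8]

9 = 0×17 + 9
17 = 1×9 + 8
9 = 1×8 + 1
8 = 8×1 + 0  (stop)
So 9/17 = [0; 1, 1, 8].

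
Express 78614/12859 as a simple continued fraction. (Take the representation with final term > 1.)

[6; 8, 1, 4, 5, 9, 6]

78614 = 6×12859 + 1460
12859 = 8×1460 + 1179
1460 = 1×1179 + 281
1179 = 4×281 + 55
281 = 5×55 + 6
55 = 9×6 + 1
6 = 6×1 + 0  (stop)
So 78614/12859 = [6; 8, 1, 4, 5, 9, 6].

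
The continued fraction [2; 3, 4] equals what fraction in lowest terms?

Using pₖ = aₖpₖ₋₁ + pₖ₋₂ and qₖ = aₖqₖ₋₁ + qₖ₋₂:
  k=0: a=2, p=2, q=1
  k=1: a=3, p=7, q=3
  k=2: a=4, p=30, q=13

30/13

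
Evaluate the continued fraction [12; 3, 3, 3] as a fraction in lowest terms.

Using pₖ = aₖpₖ₋₁ + pₖ₋₂ and qₖ = aₖqₖ₋₁ + qₖ₋₂:
  k=0: a=12, p=12, q=1
  k=1: a=3, p=37, q=3
  k=2: a=3, p=123, q=10
  k=3: a=3, p=406, q=33

406/33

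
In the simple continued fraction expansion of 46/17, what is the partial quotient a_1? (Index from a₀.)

1

46 = 2·17 + 12   →  a_0 = 2
17 = 1·12 + 5   →  a_1 = 1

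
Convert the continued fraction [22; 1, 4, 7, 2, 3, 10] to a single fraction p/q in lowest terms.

Using pₖ = aₖpₖ₋₁ + pₖ₋₂ and qₖ = aₖqₖ₋₁ + qₖ₋₂:
  k=0: a=22, p=22, q=1
  k=1: a=1, p=23, q=1
  k=2: a=4, p=114, q=5
  k=3: a=7, p=821, q=36
  k=4: a=2, p=1756, q=77
  k=5: a=3, p=6089, q=267
  k=6: a=10, p=62646, q=2747

62646/2747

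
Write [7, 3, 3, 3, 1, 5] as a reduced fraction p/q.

Fold from the inside: start with 5/1.
  1 + 1/5 = 6/5
  3 + 5/6 = 23/6
  3 + 6/23 = 75/23
  3 + 23/75 = 248/75
  7 + 75/248 = 1811/248

1811/248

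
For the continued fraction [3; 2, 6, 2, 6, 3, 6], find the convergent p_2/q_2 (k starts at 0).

Using pₖ = aₖpₖ₋₁ + pₖ₋₂, qₖ = aₖqₖ₋₁ + qₖ₋₂ (with p₋₁=1, p₋₂=0, q₋₁=0, q₋₂=1):
  k=0: a=3, p=3, q=1
  k=1: a=2, p=7, q=2
  k=2: a=6, p=45, q=13

45/13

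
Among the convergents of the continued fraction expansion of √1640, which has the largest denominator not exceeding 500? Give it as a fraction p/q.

√1640 = [40; 2, 80, …] (period length 2).
Convergents:
  p_0/q_0 = 40/1
  p_1/q_1 = 81/2
  p_2/q_2 = 6520/161
  p_3/q_3 = 13121/324
  p_4/q_4 = 1056200/26081
q_3 = 324 ≤ 500 < 26081 = q_4, so the answer is 13121/324.

13121/324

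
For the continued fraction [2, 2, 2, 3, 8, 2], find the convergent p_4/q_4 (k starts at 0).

340/141

Using pₖ = aₖpₖ₋₁ + pₖ₋₂, qₖ = aₖqₖ₋₁ + qₖ₋₂ (with p₋₁=1, p₋₂=0, q₋₁=0, q₋₂=1):
  k=0: a=2, p=2, q=1
  k=1: a=2, p=5, q=2
  k=2: a=2, p=12, q=5
  k=3: a=3, p=41, q=17
  k=4: a=8, p=340, q=141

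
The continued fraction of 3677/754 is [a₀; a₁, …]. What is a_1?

3677 = 4·754 + 661   →  a_0 = 4
754 = 1·661 + 93   →  a_1 = 1

1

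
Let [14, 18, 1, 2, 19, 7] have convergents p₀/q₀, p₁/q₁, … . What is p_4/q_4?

Using pₖ = aₖpₖ₋₁ + pₖ₋₂, qₖ = aₖqₖ₋₁ + qₖ₋₂ (with p₋₁=1, p₋₂=0, q₋₁=0, q₋₂=1):
  k=0: a=14, p=14, q=1
  k=1: a=18, p=253, q=18
  k=2: a=1, p=267, q=19
  k=3: a=2, p=787, q=56
  k=4: a=19, p=15220, q=1083

15220/1083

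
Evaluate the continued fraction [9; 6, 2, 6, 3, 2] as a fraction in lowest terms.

Fold from the inside: start with 2/1.
  3 + 1/2 = 7/2
  6 + 2/7 = 44/7
  2 + 7/44 = 95/44
  6 + 44/95 = 614/95
  9 + 95/614 = 5621/614

5621/614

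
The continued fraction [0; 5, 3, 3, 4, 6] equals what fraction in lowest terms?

Fold from the inside: start with 6/1.
  4 + 1/6 = 25/6
  3 + 6/25 = 81/25
  3 + 25/81 = 268/81
  5 + 81/268 = 1421/268
  0 + 268/1421 = 268/1421

268/1421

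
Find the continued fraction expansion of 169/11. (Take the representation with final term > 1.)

169 = 15*11 + 4
11 = 2*4 + 3
4 = 1*3 + 1
3 = 3*1 + 0  (stop)
So 169/11 = [15; 2, 1, 3].

[15; 2, 1, 3]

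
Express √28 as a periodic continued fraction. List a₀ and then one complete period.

a₀ = ⌊√28⌋ = 5.
With m₀=0, d₀=1 and mₖ₊₁ = dₖaₖ − mₖ, dₖ₊₁ = (n − mₖ₊₁²)/dₖ, aₖ₊₁ = ⌊(a₀+mₖ₊₁)/dₖ₊₁⌋:
  k=1: m=5, d=3, a=3
  k=2: m=4, d=4, a=2
  k=3: m=4, d=3, a=3
  k=4: m=5, d=1, a=10
d=1 and a=2a₀=10 at k=4, so the next step gives (m, d) = (5, 3) again — its k=1 value — and the period has length 4.

[5; 3, 2, 3, 10]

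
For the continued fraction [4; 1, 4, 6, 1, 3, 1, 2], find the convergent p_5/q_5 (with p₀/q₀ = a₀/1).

Using pₖ = aₖpₖ₋₁ + pₖ₋₂, qₖ = aₖqₖ₋₁ + qₖ₋₂ (with p₋₁=1, p₋₂=0, q₋₁=0, q₋₂=1):
  k=0: a=4, p=4, q=1
  k=1: a=1, p=5, q=1
  k=2: a=4, p=24, q=5
  k=3: a=6, p=149, q=31
  k=4: a=1, p=173, q=36
  k=5: a=3, p=668, q=139

668/139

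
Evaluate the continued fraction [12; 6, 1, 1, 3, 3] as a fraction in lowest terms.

Fold from the inside: start with 3/1.
  3 + 1/3 = 10/3
  1 + 3/10 = 13/10
  1 + 10/13 = 23/13
  6 + 13/23 = 151/23
  12 + 23/151 = 1835/151

1835/151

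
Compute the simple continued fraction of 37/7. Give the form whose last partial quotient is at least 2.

[5; 3, 2]

37 = 5*7 + 2
7 = 3*2 + 1
2 = 2*1 + 0  (stop)
So 37/7 = [5; 3, 2].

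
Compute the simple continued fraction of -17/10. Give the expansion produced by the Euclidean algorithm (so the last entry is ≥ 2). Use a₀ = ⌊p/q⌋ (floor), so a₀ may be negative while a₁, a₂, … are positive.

[-2; 3, 3]

-17 = -2×10 + 3
10 = 3×3 + 1
3 = 3×1 + 0  (stop)
So -17/10 = [-2; 3, 3].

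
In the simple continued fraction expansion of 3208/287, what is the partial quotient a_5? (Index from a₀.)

2

3208 = 11·287 + 51   →  a_0 = 11
287 = 5·51 + 32   →  a_1 = 5
51 = 1·32 + 19   →  a_2 = 1
32 = 1·19 + 13   →  a_3 = 1
19 = 1·13 + 6   →  a_4 = 1
13 = 2·6 + 1   →  a_5 = 2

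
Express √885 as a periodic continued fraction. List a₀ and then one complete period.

[29; 1, 2, 1, 58]

a₀ = ⌊√885⌋ = 29.
With m₀=0, d₀=1 and mₖ₊₁ = dₖaₖ − mₖ, dₖ₊₁ = (n − mₖ₊₁²)/dₖ, aₖ₊₁ = ⌊(a₀+mₖ₊₁)/dₖ₊₁⌋:
  k=1: m=29, d=44, a=1
  k=2: m=15, d=15, a=2
  k=3: m=15, d=44, a=1
  k=4: m=29, d=1, a=58
d=1 and a=2a₀=58 at k=4, so the next step gives (m, d) = (29, 44) again — its k=1 value — and the period has length 4.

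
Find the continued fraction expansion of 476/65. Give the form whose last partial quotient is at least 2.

476 = 7×65 + 21
65 = 3×21 + 2
21 = 10×2 + 1
2 = 2×1 + 0  (stop)
So 476/65 = [7; 3, 10, 2].

[7; 3, 10, 2]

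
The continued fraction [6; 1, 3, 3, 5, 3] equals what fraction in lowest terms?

Using pₖ = aₖpₖ₋₁ + pₖ₋₂ and qₖ = aₖqₖ₋₁ + qₖ₋₂:
  k=0: a=6, p=6, q=1
  k=1: a=1, p=7, q=1
  k=2: a=3, p=27, q=4
  k=3: a=3, p=88, q=13
  k=4: a=5, p=467, q=69
  k=5: a=3, p=1489, q=220

1489/220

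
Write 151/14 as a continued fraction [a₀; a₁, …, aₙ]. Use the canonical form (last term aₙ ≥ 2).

151 = 10·14 + 11
14 = 1·11 + 3
11 = 3·3 + 2
3 = 1·2 + 1
2 = 2·1 + 0  (stop)
So 151/14 = [10; 1, 3, 1, 2].

[10; 1, 3, 1, 2]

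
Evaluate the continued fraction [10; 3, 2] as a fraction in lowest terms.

Fold from the inside: start with 2/1.
  3 + 1/2 = 7/2
  10 + 2/7 = 72/7

72/7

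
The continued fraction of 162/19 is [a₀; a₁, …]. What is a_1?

162 = 8·19 + 10   →  a_0 = 8
19 = 1·10 + 9   →  a_1 = 1

1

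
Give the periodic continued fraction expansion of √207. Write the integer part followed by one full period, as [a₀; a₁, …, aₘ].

[14; 2, 1, 1, 2, 1, 1, 2, 28]

a₀ = ⌊√207⌋ = 14.
With m₀=0, d₀=1 and mₖ₊₁ = dₖaₖ − mₖ, dₖ₊₁ = (n − mₖ₊₁²)/dₖ, aₖ₊₁ = ⌊(a₀+mₖ₊₁)/dₖ₊₁⌋:
  k=1: m=14, d=11, a=2
  k=2: m=8, d=13, a=1
  k=3: m=5, d=14, a=1
  k=4: m=9, d=9, a=2
  k=5: m=9, d=14, a=1
  k=6: m=5, d=13, a=1
  k=7: m=8, d=11, a=2
  k=8: m=14, d=1, a=28
d=1 and a=2a₀=28 at k=8, so the next step gives (m, d) = (14, 11) again — its k=1 value — and the period has length 8.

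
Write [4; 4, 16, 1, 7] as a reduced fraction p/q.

Fold from the inside: start with 7/1.
  1 + 1/7 = 8/7
  16 + 7/8 = 135/8
  4 + 8/135 = 548/135
  4 + 135/548 = 2327/548

2327/548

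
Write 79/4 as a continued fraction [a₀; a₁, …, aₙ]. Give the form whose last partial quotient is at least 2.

79 = 19×4 + 3
4 = 1×3 + 1
3 = 3×1 + 0  (stop)
So 79/4 = [19; 1, 3].

[19; 1, 3]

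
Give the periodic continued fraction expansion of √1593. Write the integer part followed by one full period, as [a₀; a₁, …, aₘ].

a₀ = ⌊√1593⌋ = 39.
With m₀=0, d₀=1 and mₖ₊₁ = dₖaₖ − mₖ, dₖ₊₁ = (n − mₖ₊₁²)/dₖ, aₖ₊₁ = ⌊(a₀+mₖ₊₁)/dₖ₊₁⌋:
  k=1: m=39, d=72, a=1
  k=2: m=33, d=7, a=10
  k=3: m=37, d=32, a=2
  k=4: m=27, d=27, a=2
  k=5: m=27, d=32, a=2
  k=6: m=37, d=7, a=10
  k=7: m=33, d=72, a=1
  k=8: m=39, d=1, a=78
d=1 and a=2a₀=78 at k=8, so the next step gives (m, d) = (39, 72) again — its k=1 value — and the period has length 8.

[39; 1, 10, 2, 2, 2, 10, 1, 78]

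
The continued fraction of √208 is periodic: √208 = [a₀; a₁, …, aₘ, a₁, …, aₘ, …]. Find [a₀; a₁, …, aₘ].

[14; 2, 2, 1, 2, 2, 28]

a₀ = ⌊√208⌋ = 14.
With m₀=0, d₀=1 and mₖ₊₁ = dₖaₖ − mₖ, dₖ₊₁ = (n − mₖ₊₁²)/dₖ, aₖ₊₁ = ⌊(a₀+mₖ₊₁)/dₖ₊₁⌋:
  k=1: m=14, d=12, a=2
  k=2: m=10, d=9, a=2
  k=3: m=8, d=16, a=1
  k=4: m=8, d=9, a=2
  k=5: m=10, d=12, a=2
  k=6: m=14, d=1, a=28
d=1 and a=2a₀=28 at k=6, so the next step gives (m, d) = (14, 12) again — its k=1 value — and the period has length 6.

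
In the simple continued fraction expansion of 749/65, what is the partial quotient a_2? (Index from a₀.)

749 = 11·65 + 34   →  a_0 = 11
65 = 1·34 + 31   →  a_1 = 1
34 = 1·31 + 3   →  a_2 = 1

1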